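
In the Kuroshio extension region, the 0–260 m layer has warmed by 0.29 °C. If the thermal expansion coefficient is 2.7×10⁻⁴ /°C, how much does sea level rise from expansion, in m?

Δh = αΔT·H = 2.7×10⁻⁴ × 0.29 × 260 = 0.020358 m

0.0204 m of thermosteric rise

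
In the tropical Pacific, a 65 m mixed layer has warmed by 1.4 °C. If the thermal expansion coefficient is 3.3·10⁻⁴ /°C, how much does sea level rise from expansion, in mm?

Δh ≈ 30 mm

Δh = αΔT·H = 3.3×10⁻⁴ × 1.4 × 65 = 0.03003 m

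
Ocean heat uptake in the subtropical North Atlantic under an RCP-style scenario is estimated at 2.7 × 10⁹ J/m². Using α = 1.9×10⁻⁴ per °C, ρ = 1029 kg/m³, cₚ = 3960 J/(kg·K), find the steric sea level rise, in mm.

126 mm

Δh = αQ/(ρcₚ) = 1.9×10⁻⁴ × 2.7×10⁹ / (1029 × 3960) ≈ 0.12589 m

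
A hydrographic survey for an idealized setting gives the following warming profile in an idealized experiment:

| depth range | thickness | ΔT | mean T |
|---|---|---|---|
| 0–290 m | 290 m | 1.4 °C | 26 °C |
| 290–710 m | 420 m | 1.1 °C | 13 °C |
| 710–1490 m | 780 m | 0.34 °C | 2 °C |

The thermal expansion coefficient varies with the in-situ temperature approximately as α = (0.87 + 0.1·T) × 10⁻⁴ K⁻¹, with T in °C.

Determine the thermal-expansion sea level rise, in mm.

Δh ≈ 270 mm

Layer 1: α = (0.87 + 0.1×26)×10⁻⁴ = 3.47×10⁻⁴ K⁻¹
Layer 2: α = (0.87 + 0.1×13)×10⁻⁴ = 2.17×10⁻⁴ K⁻¹
Layer 3: α = (0.87 + 0.1×2)×10⁻⁴ = 1.07×10⁻⁴ K⁻¹
Layer 1: 290 × 1.4 × 3.47×10⁻⁴ = 0.140882 m
290–710 m: 1.1 × 2.17×10⁻⁴ × 420 = 0.100254 m
0.34 × 780 × 1.07×10⁻⁴ = 0.0283764 m
Δh = 0.140882 + 0.100254 + 0.0283764 = 0.2695124 m ≈ 270 mm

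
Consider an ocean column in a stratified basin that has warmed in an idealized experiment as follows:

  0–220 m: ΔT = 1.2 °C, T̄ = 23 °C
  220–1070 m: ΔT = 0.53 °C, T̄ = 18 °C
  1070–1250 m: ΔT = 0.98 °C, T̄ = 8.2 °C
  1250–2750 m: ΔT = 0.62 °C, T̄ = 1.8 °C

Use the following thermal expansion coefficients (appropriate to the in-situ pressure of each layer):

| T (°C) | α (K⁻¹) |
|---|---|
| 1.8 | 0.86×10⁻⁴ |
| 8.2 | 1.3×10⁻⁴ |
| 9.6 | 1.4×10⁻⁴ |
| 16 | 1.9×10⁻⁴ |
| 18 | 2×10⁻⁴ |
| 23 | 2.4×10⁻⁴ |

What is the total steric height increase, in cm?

Layer 1 at 23 °C → α = 2.4×10⁻⁴ K⁻¹
Layer 2 at 18 °C → α = 2×10⁻⁴ K⁻¹
Layer 3 at 8.2 °C → α = 1.3×10⁻⁴ K⁻¹
Layer 4 at 1.8 °C → α = 0.86×10⁻⁴ K⁻¹
2.4×10⁻⁴ × 1.2 × 220 = 0.06336 m
220–1070 m: 2×10⁻⁴ × 0.53 × 850 = 0.09010 m
Layer 3: 1.3×10⁻⁴ × 180 × 0.98 = 0.022932 m
0.62 × 0.86×10⁻⁴ × 1500 = 0.07998 m
Δh = 0.06336 + 0.09010 + 0.022932 + 0.07998 = 0.256372 m ≈ 26 cm

Δh = 26 cm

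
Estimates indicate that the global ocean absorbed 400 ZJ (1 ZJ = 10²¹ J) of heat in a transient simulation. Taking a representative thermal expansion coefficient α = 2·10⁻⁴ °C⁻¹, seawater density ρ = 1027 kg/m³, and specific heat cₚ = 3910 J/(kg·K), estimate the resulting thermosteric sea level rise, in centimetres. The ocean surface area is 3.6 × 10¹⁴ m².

Per unit area: Q = 400×10²¹ / (3.6×10¹⁴) ≈ 1.111×10⁹ J/m²
Δh = αQ/(ρcₚ) = 2×10⁻⁴ × 1.111×10⁹ / (1027 × 3910) ≈ 0.055335 m

Δh = 5.53 cm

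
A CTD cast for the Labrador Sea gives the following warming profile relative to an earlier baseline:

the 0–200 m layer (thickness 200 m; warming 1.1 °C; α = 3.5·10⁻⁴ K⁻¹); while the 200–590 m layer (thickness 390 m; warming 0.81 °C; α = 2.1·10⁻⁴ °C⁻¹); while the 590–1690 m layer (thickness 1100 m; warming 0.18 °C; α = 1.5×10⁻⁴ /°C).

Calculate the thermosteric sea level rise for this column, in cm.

0–200 m: 3.5×10⁻⁴ × 200 × 1.1 = 0.07700 m
0.81 × 2.1×10⁻⁴ × 390 = 0.066339 m
590–1690 m: 1.5×10⁻⁴ × 1100 × 0.18 = 0.02970 m
Δh = 0.07700 + 0.066339 + 0.02970 = 0.173039 m

17.3 cm of thermosteric rise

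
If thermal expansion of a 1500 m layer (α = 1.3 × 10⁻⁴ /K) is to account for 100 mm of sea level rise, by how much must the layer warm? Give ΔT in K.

about 0.51 K

ΔT = Δh/(αH) = 0.1 / (1.3×10⁻⁴ × 1500) ≈ 0.5128 K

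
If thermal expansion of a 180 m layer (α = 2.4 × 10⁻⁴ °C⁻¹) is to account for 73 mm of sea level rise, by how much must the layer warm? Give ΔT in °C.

1.7 °C

ΔT = Δh/(αH) = 0.073 / (2.4×10⁻⁴ × 180) ≈ 1.690 °C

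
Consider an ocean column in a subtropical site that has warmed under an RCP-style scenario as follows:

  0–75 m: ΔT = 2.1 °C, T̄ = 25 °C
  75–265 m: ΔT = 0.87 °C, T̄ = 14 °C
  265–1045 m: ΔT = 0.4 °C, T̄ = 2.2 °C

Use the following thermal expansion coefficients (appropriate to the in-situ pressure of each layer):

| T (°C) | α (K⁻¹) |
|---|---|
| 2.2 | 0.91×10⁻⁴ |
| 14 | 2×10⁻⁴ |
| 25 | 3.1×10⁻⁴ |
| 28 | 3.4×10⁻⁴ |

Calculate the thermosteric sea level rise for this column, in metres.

0.11 m of thermosteric rise

Layer 1 at 25 °C → α = 3.1×10⁻⁴ K⁻¹
Layer 2 at 14 °C → α = 2×10⁻⁴ K⁻¹
Layer 3 at 2.2 °C → α = 0.91×10⁻⁴ K⁻¹
0–75 m: 3.1×10⁻⁴ × 75 × 2.1 = 0.048825 m
2×10⁻⁴ × 0.87 × 190 = 0.03306 m
265–1045 m: 780 × 0.4 × 0.91×10⁻⁴ = 0.028392 m
Δh = 0.048825 + 0.03306 + 0.028392 = 0.110277 m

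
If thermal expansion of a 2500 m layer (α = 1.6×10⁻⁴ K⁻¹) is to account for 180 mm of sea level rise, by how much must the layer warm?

ΔT = Δh/(αH) = 0.18 / (1.6×10⁻⁴ × 2500) = 0.4500 K

ΔT ≈ 0.45 K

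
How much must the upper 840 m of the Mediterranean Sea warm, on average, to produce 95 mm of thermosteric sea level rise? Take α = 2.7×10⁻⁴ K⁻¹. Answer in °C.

ΔT = Δh/(αH) = 0.095 / (2.7×10⁻⁴ × 840) ≈ 0.4189 °C

about 0.419 °C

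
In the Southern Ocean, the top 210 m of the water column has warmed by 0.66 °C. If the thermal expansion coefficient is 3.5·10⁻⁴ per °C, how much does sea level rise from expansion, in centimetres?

Δh = αΔT·H = 3.5×10⁻⁴ × 0.66 × 210 = 0.04851 m

Δh ≈ 4.85 cm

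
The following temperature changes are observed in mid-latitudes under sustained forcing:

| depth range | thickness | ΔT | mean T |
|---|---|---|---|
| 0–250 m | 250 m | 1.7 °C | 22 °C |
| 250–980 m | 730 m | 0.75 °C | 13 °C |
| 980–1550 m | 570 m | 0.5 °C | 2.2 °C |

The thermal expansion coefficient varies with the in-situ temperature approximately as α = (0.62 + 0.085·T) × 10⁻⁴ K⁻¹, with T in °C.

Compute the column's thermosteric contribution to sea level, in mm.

Layer 1: α = (0.62 + 0.085×22)×10⁻⁴ = 2.49×10⁻⁴ K⁻¹
Layer 2: α = (0.62 + 0.085×13)×10⁻⁴ = 1.725×10⁻⁴ K⁻¹
Layer 3: α = (0.62 + 0.085×2.2)×10⁻⁴ = 0.807×10⁻⁴ K⁻¹
Layer 1: 2.49×10⁻⁴ × 250 × 1.7 = 0.105825 m
730 × 0.75 × 1.725×10⁻⁴ = 0.09444375 m
0.807×10⁻⁴ × 570 × 0.5 = 0.0229995 m
Δh = 0.105825 + 0.09444375 + 0.0229995 = 0.22326825 m

223 mm of thermosteric rise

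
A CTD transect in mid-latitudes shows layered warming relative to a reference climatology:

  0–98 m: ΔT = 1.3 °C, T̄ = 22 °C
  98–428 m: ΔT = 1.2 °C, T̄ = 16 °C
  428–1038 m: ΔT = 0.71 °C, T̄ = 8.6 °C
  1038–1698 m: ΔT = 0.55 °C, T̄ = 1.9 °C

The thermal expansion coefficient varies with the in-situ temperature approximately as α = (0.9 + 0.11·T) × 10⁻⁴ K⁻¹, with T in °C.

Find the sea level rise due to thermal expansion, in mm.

Δh = 268 mm

Layer 1: α = (0.9 + 0.11×22)×10⁻⁴ = 3.32×10⁻⁴ K⁻¹
Layer 2: α = (0.9 + 0.11×16)×10⁻⁴ = 2.66×10⁻⁴ K⁻¹
Layer 3: α = (0.9 + 0.11×8.6)×10⁻⁴ = 1.846×10⁻⁴ K⁻¹
Layer 4: α = (0.9 + 0.11×1.9)×10⁻⁴ = 1.109×10⁻⁴ K⁻¹
Layer 1: 98 × 1.3 × 3.32×10⁻⁴ = 0.0422968 m
2.66×10⁻⁴ × 330 × 1.2 = 0.105336 m
428–1038 m: 610 × 1.846×10⁻⁴ × 0.71 = 0.07995026 m
1038–1698 m: 660 × 1.109×10⁻⁴ × 0.55 = 0.0402567 m
Δh = 0.0422968 + 0.105336 + 0.07995026 + 0.0402567 = 0.26783976 m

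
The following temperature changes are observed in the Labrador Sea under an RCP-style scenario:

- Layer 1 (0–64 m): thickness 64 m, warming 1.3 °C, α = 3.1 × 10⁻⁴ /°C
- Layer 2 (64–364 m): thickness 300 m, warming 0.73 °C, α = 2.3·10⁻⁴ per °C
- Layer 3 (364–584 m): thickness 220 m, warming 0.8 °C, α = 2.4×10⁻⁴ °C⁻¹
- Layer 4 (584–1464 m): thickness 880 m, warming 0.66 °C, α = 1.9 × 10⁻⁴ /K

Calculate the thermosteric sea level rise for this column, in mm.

3.1×10⁻⁴ × 1.3 × 64 = 0.025792 m
64–364 m: 2.3×10⁻⁴ × 0.73 × 300 = 0.05037 m
364–584 m: 2.4×10⁻⁴ × 220 × 0.8 = 0.04224 m
880 × 1.9×10⁻⁴ × 0.66 = 0.110352 m
Δh = 0.025792 + 0.05037 + 0.04224 + 0.110352 = 0.228754 m

Δh = 229 mm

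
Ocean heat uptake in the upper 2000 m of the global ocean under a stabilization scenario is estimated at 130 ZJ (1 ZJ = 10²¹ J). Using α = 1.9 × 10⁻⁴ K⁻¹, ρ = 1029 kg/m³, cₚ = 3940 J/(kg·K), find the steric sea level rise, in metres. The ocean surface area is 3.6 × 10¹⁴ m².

Per unit area: Q = 130×10²¹ / (3.6×10¹⁴) ≈ 3.611×10⁸ J/m²
Δh = αQ/(ρcₚ) = 1.9×10⁻⁴ × 3.611×10⁸ / (1029 × 3940) ≈ 0.016923 m

0.0169 m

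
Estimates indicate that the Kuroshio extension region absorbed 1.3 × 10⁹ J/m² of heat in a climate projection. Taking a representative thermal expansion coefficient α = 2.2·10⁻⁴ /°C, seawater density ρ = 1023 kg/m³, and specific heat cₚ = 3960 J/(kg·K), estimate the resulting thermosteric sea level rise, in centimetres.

Δh = αQ/(ρcₚ) = 2.2×10⁻⁴ × 1.3×10⁹ / (1023 × 3960) ≈ 0.070598 m

about 7.06 cm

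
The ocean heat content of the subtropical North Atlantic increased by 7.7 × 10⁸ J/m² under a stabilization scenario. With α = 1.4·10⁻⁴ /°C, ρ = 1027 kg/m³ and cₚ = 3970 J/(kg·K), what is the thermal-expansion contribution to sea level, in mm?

Δh = αQ/(ρcₚ) = 1.4×10⁻⁴ × 7.7×10⁸ / (1027 × 3970) ≈ 0.02644 m

26.4 mm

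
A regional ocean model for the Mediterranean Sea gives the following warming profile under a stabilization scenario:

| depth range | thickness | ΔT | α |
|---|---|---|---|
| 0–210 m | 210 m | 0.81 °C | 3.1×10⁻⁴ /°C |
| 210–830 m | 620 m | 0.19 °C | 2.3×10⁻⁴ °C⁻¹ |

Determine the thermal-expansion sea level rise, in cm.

Δh ≈ 7.98 cm

0–210 m: 210 × 3.1×10⁻⁴ × 0.81 = 0.052731 m
210–830 m: 620 × 0.19 × 2.3×10⁻⁴ = 0.027094 m
Δh = 0.052731 + 0.027094 = 0.079825 m ≈ 7.98 cm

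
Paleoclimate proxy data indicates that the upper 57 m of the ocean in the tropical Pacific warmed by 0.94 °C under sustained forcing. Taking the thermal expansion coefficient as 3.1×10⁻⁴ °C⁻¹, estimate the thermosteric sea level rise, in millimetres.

Δh = αΔT·H = 3.1×10⁻⁴ × 0.94 × 57 = 0.0166098 m

Δh ≈ 17 mm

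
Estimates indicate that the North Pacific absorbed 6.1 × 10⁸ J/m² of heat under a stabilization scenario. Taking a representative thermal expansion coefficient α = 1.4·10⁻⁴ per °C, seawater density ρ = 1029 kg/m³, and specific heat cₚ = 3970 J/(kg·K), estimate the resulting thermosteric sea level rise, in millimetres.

Δh = αQ/(ρcₚ) = 1.4×10⁻⁴ × 6.1×10⁸ / (1029 × 3970) ≈ 0.020905 m

21 mm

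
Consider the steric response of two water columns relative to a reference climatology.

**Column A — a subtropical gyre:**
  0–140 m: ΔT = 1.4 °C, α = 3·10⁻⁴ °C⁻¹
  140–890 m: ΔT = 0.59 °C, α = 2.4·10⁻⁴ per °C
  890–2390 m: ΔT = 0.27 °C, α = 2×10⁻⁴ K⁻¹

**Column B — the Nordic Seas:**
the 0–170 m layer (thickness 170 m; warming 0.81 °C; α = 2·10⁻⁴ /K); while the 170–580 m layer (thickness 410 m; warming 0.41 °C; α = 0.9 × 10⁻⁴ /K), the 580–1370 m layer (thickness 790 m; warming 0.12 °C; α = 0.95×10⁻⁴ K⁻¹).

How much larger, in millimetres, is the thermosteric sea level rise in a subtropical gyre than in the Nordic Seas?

A 0–140 m: 3×10⁻⁴ × 1.4 × 140 = 0.05880 m
A 750 × 0.59 × 2.4×10⁻⁴ = 0.10620 m
A 890–2390 m: 0.27 × 2×10⁻⁴ × 1500 = 0.08100 m
A total: 0.24600 m
B 0–170 m: 2×10⁻⁴ × 170 × 0.81 = 0.02754 m
B 410 × 0.41 × 0.9×10⁻⁴ = 0.015129 m
B 580–1370 m: 0.95×10⁻⁴ × 0.12 × 790 = 0.009006 m
B total: 0.051675 m
Difference: 0.24600 − 0.051675 = 0.194325 m

Δh_A − Δh_B ≈ 190 mm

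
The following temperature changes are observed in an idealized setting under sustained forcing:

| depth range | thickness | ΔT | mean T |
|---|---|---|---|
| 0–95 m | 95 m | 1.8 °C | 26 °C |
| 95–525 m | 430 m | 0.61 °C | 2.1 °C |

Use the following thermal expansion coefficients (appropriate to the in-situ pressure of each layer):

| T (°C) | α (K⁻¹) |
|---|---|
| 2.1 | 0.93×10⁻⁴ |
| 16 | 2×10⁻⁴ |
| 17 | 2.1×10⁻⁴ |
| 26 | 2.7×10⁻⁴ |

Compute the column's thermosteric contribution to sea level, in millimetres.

about 71 mm

Layer 1 at 26 °C → α = 2.7×10⁻⁴ K⁻¹
Layer 2 at 2.1 °C → α = 0.93×10⁻⁴ K⁻¹
95 × 2.7×10⁻⁴ × 1.8 = 0.04617 m
Layer 2: 430 × 0.61 × 0.93×10⁻⁴ = 0.0243939 m
Δh = 0.04617 + 0.0243939 = 0.0705639 m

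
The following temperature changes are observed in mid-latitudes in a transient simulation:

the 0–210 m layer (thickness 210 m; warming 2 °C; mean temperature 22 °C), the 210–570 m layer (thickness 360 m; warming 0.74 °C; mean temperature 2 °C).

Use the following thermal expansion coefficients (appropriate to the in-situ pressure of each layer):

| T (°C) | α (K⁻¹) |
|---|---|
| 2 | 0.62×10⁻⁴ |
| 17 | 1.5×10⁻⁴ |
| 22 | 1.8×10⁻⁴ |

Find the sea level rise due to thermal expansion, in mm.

about 92.1 mm

Layer 1 at 22 °C → α = 1.8×10⁻⁴ K⁻¹
Layer 2 at 2 °C → α = 0.62×10⁻⁴ K⁻¹
Layer 1: 1.8×10⁻⁴ × 210 × 2 = 0.07560 m
Layer 2: 0.62×10⁻⁴ × 0.74 × 360 = 0.0165168 m
Δh = 0.07560 + 0.0165168 = 0.0921168 m ≈ 92.1 mm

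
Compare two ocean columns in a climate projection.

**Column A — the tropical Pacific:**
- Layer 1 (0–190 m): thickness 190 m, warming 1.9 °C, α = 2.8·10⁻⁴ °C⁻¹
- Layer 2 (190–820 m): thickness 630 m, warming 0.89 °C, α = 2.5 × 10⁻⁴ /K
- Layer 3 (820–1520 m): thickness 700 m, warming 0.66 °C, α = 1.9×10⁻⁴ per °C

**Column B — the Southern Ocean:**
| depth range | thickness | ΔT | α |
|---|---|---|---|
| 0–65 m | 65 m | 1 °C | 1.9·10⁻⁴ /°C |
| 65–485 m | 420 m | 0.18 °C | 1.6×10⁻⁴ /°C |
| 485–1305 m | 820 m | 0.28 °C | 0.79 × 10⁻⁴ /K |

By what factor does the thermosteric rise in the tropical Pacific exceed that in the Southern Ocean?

7.7

A Layer 1: 2.8×10⁻⁴ × 190 × 1.9 = 0.10108 m
A Layer 2: 0.89 × 630 × 2.5×10⁻⁴ = 0.140175 m
A Layer 3: 1.9×10⁻⁴ × 700 × 0.66 = 0.08778 m
A total: 0.329035 m
B 1 × 65 × 1.9×10⁻⁴ = 0.01235 m
B Layer 2: 420 × 1.6×10⁻⁴ × 0.18 = 0.012096 m
B Layer 3: 820 × 0.79×10⁻⁴ × 0.28 = 0.0181384 m
B total: 0.0425844 m
Ratio: 0.329035 / 0.0425844 ≈ 7.727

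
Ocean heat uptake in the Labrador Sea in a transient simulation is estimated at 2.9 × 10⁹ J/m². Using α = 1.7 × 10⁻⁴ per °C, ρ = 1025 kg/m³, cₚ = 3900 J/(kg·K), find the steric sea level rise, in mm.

about 120 mm

Δh = αQ/(ρcₚ) = 1.7×10⁻⁴ × 2.9×10⁹ / (1025 × 3900) ≈ 0.12333 m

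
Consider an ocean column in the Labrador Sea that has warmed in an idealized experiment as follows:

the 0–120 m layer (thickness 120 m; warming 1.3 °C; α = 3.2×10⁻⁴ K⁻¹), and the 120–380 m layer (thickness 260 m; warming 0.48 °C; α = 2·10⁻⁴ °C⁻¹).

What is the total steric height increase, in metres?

Δh = 0.0749 m

Layer 1: 3.2×10⁻⁴ × 1.3 × 120 = 0.04992 m
260 × 0.48 × 2×10⁻⁴ = 0.02496 m
Δh = 0.04992 + 0.02496 = 0.07488 m ≈ 0.0749 m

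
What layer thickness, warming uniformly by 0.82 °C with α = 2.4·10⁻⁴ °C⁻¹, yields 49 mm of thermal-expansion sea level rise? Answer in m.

249 m

H = Δh/(αΔT) = 0.049 / (2.4×10⁻⁴ × 0.82) ≈ 249.0 m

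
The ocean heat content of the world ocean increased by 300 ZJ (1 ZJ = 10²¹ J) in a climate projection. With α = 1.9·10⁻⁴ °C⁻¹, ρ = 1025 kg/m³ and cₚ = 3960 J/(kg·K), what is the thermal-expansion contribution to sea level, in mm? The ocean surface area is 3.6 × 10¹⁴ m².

39.0 mm

Per unit area: Q = 300×10²¹ / (3.6×10¹⁴) ≈ 8.333×10⁸ J/m²
Δh = αQ/(ρcₚ) = 1.9×10⁻⁴ × 8.333×10⁸ / (1025 × 3960) ≈ 0.039006 m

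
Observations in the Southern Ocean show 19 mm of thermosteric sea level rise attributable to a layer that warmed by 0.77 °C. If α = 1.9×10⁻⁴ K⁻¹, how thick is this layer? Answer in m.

H ≈ 130 m

H = Δh/(αΔT) = 0.019 / (1.9×10⁻⁴ × 0.77) ≈ 129.9 m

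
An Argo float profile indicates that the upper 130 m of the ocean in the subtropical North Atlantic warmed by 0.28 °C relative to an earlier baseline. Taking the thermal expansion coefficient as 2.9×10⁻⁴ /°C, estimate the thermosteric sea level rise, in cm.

1.06 cm

Δh = αΔT·H = 2.9×10⁻⁴ × 0.28 × 130 = 0.010556 m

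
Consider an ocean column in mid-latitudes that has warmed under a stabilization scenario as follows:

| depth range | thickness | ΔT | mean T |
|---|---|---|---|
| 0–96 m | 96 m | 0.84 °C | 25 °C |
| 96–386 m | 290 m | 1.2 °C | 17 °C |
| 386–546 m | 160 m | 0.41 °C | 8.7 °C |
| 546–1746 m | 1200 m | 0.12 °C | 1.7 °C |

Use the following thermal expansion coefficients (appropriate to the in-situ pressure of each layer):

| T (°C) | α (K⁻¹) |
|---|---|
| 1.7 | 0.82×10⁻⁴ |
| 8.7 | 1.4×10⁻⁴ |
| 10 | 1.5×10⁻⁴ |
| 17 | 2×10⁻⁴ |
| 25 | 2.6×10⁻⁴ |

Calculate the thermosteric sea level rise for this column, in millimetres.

Layer 1 at 25 °C → α = 2.6×10⁻⁴ K⁻¹
Layer 2 at 17 °C → α = 2×10⁻⁴ K⁻¹
Layer 3 at 8.7 °C → α = 1.4×10⁻⁴ K⁻¹
Layer 4 at 1.7 °C → α = 0.82×10⁻⁴ K⁻¹
2.6×10⁻⁴ × 0.84 × 96 = 0.0209664 m
Layer 2: 2×10⁻⁴ × 290 × 1.2 = 0.06960 m
Layer 3: 160 × 0.41 × 1.4×10⁻⁴ = 0.009184 m
Layer 4: 0.12 × 1200 × 0.82×10⁻⁴ = 0.011808 m
Δh = 0.0209664 + 0.06960 + 0.009184 + 0.011808 = 0.1115584 m ≈ 112 mm

112 mm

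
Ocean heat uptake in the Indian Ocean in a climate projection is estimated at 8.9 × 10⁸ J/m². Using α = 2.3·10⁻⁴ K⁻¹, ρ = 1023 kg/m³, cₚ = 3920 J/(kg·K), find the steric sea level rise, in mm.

Δh ≈ 51 mm

Δh = αQ/(ρcₚ) = 2.3×10⁻⁴ × 8.9×10⁸ / (1023 × 3920) ≈ 0.051045 m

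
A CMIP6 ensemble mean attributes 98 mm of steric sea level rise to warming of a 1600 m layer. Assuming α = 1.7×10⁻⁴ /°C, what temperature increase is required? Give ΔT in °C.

ΔT = Δh/(αH) = 0.098 / (1.7×10⁻⁴ × 1600) ≈ 0.3603 °C

0.36 °C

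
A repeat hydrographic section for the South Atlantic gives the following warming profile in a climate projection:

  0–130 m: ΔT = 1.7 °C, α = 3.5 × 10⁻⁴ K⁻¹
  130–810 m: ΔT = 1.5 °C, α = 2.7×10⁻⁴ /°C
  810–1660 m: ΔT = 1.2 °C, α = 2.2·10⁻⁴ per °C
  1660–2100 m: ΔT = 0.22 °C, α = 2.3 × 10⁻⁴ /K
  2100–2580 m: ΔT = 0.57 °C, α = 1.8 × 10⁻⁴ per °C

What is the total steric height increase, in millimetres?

Δh = 649 mm

0–130 m: 130 × 1.7 × 3.5×10⁻⁴ = 0.07735 m
Layer 2: 680 × 1.5 × 2.7×10⁻⁴ = 0.27540 m
1.2 × 850 × 2.2×10⁻⁴ = 0.22440 m
Layer 4: 440 × 0.22 × 2.3×10⁻⁴ = 0.022264 m
2100–2580 m: 480 × 1.8×10⁻⁴ × 0.57 = 0.049248 m
Δh = 0.07735 + 0.27540 + 0.22440 + 0.022264 + 0.049248 = 0.648662 m ≈ 649 mm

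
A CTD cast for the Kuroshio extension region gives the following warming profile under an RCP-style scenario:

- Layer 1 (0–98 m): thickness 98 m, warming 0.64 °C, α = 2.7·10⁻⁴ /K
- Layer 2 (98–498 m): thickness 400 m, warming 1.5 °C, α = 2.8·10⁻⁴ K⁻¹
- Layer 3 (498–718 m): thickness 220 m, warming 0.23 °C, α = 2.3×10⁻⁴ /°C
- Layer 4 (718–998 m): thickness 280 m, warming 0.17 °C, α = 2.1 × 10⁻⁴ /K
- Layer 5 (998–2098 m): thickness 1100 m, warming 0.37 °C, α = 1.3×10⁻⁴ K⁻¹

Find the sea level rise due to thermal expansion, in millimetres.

259 mm of thermosteric rise

Layer 1: 98 × 2.7×10⁻⁴ × 0.64 = 0.0169344 m
Layer 2: 400 × 2.8×10⁻⁴ × 1.5 = 0.16800 m
0.23 × 2.3×10⁻⁴ × 220 = 0.011638 m
280 × 2.1×10⁻⁴ × 0.17 = 0.009996 m
998–2098 m: 1.3×10⁻⁴ × 1100 × 0.37 = 0.05291 m
Δh = 0.0169344 + 0.16800 + 0.011638 + 0.009996 + 0.05291 = 0.2594784 m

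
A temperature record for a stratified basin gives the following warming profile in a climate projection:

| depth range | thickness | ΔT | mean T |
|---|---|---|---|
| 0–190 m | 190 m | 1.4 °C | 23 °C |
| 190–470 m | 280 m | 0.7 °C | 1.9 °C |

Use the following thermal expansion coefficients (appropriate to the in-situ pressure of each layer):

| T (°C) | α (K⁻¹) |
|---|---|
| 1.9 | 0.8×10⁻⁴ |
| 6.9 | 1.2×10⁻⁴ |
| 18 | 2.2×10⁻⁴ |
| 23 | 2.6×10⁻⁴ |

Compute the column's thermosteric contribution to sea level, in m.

Layer 1 at 23 °C → α = 2.6×10⁻⁴ K⁻¹
Layer 2 at 1.9 °C → α = 0.8×10⁻⁴ K⁻¹
Layer 1: 1.4 × 2.6×10⁻⁴ × 190 = 0.06916 m
280 × 0.7 × 0.8×10⁻⁴ = 0.01568 m
Δh = 0.06916 + 0.01568 = 0.08484 m

0.085 m of thermosteric rise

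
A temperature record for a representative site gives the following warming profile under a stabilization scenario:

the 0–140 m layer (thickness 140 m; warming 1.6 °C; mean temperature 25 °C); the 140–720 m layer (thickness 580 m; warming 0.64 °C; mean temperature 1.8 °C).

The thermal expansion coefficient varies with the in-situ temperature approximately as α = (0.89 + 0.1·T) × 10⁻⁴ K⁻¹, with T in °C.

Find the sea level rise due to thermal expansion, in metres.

Layer 1: α = (0.89 + 0.1×25)×10⁻⁴ = 3.39×10⁻⁴ K⁻¹
Layer 2: α = (0.89 + 0.1×1.8)×10⁻⁴ = 1.07×10⁻⁴ K⁻¹
3.39×10⁻⁴ × 140 × 1.6 = 0.075936 m
140–720 m: 1.07×10⁻⁴ × 0.64 × 580 = 0.0397184 m
Δh = 0.075936 + 0.0397184 = 0.1156544 m

Δh = 0.116 m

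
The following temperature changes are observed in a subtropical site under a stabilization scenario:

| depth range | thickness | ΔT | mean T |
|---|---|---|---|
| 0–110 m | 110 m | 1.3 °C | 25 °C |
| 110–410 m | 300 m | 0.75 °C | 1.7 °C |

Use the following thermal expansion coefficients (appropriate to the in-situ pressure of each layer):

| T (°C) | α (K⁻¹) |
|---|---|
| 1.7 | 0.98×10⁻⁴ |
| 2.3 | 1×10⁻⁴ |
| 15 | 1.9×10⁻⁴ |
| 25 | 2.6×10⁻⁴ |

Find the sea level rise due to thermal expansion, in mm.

Layer 1 at 25 °C → α = 2.6×10⁻⁴ K⁻¹
Layer 2 at 1.7 °C → α = 0.98×10⁻⁴ K⁻¹
Layer 1: 1.3 × 2.6×10⁻⁴ × 110 = 0.03718 m
Layer 2: 0.75 × 300 × 0.98×10⁻⁴ = 0.02205 m
Δh = 0.03718 + 0.02205 = 0.05923 m

about 59 mm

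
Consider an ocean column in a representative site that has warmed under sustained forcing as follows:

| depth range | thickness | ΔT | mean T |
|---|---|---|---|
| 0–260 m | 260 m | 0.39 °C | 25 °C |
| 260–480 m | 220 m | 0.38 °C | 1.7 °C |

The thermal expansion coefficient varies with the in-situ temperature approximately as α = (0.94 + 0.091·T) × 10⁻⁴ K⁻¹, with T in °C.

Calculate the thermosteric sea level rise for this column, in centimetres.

about 4.2 cm

Layer 1: α = (0.94 + 0.091×25)×10⁻⁴ = 3.215×10⁻⁴ K⁻¹
Layer 2: α = (0.94 + 0.091×1.7)×10⁻⁴ = 1.0947×10⁻⁴ K⁻¹
0–260 m: 3.215×10⁻⁴ × 260 × 0.39 = 0.0326001 m
260–480 m: 0.38 × 220 × 1.0947×10⁻⁴ = 0.009151692 m
Δh = 0.0326001 + 0.009151692 = 0.041751792 m ≈ 4.2 cm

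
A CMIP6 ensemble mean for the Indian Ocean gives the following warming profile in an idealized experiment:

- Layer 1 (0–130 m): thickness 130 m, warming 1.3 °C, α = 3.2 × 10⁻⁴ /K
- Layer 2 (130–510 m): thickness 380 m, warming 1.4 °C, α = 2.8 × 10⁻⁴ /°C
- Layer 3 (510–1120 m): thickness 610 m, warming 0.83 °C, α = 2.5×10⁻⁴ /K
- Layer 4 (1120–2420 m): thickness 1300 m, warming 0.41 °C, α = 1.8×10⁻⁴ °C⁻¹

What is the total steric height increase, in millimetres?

426 mm

Layer 1: 1.3 × 3.2×10⁻⁴ × 130 = 0.05408 m
380 × 1.4 × 2.8×10⁻⁴ = 0.14896 m
510–1120 m: 610 × 2.5×10⁻⁴ × 0.83 = 0.126575 m
Layer 4: 1.8×10⁻⁴ × 1300 × 0.41 = 0.09594 m
Δh = 0.05408 + 0.14896 + 0.126575 + 0.09594 = 0.425555 m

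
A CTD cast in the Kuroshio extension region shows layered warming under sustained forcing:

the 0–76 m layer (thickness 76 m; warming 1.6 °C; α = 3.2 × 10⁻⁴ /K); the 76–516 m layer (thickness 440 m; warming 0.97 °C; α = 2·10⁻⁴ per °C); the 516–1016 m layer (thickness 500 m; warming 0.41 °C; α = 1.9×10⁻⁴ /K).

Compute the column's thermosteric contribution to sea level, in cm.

0–76 m: 76 × 3.2×10⁻⁴ × 1.6 = 0.038912 m
440 × 0.97 × 2×10⁻⁴ = 0.08536 m
516–1016 m: 1.9×10⁻⁴ × 0.41 × 500 = 0.03895 m
Δh = 0.038912 + 0.08536 + 0.03895 = 0.163222 m

16 cm of thermosteric rise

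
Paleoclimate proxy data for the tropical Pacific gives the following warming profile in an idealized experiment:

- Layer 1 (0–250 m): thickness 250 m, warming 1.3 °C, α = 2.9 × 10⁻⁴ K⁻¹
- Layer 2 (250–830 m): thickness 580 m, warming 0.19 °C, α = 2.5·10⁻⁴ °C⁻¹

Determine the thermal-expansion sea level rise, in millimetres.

Δh ≈ 122 mm

1.3 × 250 × 2.9×10⁻⁴ = 0.09425 m
250–830 m: 0.19 × 580 × 2.5×10⁻⁴ = 0.02755 m
Δh = 0.09425 + 0.02755 = 0.12180 m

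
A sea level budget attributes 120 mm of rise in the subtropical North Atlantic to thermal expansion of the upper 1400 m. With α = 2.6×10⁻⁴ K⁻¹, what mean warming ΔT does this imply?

about 0.330 K

ΔT = Δh/(αH) = 0.12 / (2.6×10⁻⁴ × 1400) ≈ 0.3297 K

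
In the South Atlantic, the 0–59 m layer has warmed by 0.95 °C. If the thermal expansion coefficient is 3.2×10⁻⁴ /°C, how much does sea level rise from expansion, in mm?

Δh = αΔT·H = 3.2×10⁻⁴ × 0.95 × 59 = 0.017936 m

Δh = 17.9 mm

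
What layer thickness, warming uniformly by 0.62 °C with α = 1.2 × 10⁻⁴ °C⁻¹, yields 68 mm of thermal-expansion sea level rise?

H = Δh/(αΔT) = 0.068 / (1.2×10⁻⁴ × 0.62) ≈ 914.0 m

H ≈ 914 m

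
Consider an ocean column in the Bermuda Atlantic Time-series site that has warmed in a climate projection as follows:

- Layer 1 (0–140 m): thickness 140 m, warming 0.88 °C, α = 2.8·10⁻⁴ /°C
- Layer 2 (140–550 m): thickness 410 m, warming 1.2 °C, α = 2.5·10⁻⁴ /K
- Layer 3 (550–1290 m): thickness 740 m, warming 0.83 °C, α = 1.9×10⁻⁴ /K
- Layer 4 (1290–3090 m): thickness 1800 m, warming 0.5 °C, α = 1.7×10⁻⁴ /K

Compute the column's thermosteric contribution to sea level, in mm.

140 × 2.8×10⁻⁴ × 0.88 = 0.034496 m
140–550 m: 2.5×10⁻⁴ × 410 × 1.2 = 0.12300 m
Layer 3: 0.83 × 740 × 1.9×10⁻⁴ = 0.116698 m
Layer 4: 1800 × 0.5 × 1.7×10⁻⁴ = 0.15300 m
Δh = 0.034496 + 0.12300 + 0.116698 + 0.15300 = 0.427194 m ≈ 430 mm

430 mm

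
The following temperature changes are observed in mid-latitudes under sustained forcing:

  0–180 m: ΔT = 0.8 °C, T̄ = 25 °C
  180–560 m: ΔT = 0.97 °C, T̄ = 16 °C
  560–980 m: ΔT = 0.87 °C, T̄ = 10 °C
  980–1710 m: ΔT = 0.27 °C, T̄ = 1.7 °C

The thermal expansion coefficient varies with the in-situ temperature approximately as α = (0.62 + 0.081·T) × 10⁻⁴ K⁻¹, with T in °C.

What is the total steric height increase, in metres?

Layer 1: α = (0.62 + 0.081×25)×10⁻⁴ = 2.645×10⁻⁴ K⁻¹
Layer 2: α = (0.62 + 0.081×16)×10⁻⁴ = 1.916×10⁻⁴ K⁻¹
Layer 3: α = (0.62 + 0.081×10)×10⁻⁴ = 1.43×10⁻⁴ K⁻¹
Layer 4: α = (0.62 + 0.081×1.7)×10⁻⁴ = 0.7577×10⁻⁴ K⁻¹
Layer 1: 0.8 × 2.645×10⁻⁴ × 180 = 0.038088 m
Layer 2: 380 × 0.97 × 1.916×10⁻⁴ = 0.07062376 m
560–980 m: 420 × 1.43×10⁻⁴ × 0.87 = 0.0522522 m
980–1710 m: 0.7577×10⁻⁴ × 0.27 × 730 = 0.014934267 m
Δh = 0.038088 + 0.07062376 + 0.0522522 + 0.014934267 = 0.175898227 m ≈ 0.176 m

0.176 m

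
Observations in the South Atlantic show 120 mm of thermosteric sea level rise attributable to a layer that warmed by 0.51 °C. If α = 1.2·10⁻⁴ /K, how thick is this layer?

H = Δh/(αΔT) = 0.12 / (1.2×10⁻⁴ × 0.51) ≈ 1961 m

about 1960 m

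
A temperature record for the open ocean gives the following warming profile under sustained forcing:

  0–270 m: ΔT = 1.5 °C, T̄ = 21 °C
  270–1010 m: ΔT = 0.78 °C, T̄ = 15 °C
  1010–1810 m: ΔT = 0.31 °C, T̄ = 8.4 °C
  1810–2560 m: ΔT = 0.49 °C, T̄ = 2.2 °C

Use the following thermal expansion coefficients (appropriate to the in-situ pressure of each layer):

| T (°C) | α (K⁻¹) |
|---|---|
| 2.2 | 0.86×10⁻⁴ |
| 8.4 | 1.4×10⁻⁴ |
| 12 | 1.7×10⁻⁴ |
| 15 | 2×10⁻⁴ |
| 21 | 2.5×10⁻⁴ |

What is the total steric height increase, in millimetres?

Δh ≈ 280 mm

Layer 1 at 21 °C → α = 2.5×10⁻⁴ K⁻¹
Layer 2 at 15 °C → α = 2×10⁻⁴ K⁻¹
Layer 3 at 8.4 °C → α = 1.4×10⁻⁴ K⁻¹
Layer 4 at 2.2 °C → α = 0.86×10⁻⁴ K⁻¹
2.5×10⁻⁴ × 270 × 1.5 = 0.10125 m
0.78 × 740 × 2×10⁻⁴ = 0.11544 m
1010–1810 m: 1.4×10⁻⁴ × 0.31 × 800 = 0.03472 m
Layer 4: 750 × 0.86×10⁻⁴ × 0.49 = 0.031605 m
Δh = 0.10125 + 0.11544 + 0.03472 + 0.031605 = 0.283015 m ≈ 280 mm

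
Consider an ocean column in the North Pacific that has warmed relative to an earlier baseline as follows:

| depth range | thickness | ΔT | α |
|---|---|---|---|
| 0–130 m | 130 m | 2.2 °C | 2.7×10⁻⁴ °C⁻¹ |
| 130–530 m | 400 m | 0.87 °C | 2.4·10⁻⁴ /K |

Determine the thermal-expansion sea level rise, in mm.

0–130 m: 2.2 × 130 × 2.7×10⁻⁴ = 0.07722 m
130–530 m: 0.87 × 2.4×10⁻⁴ × 400 = 0.08352 m
Δh = 0.07722 + 0.08352 = 0.16074 m ≈ 160 mm

160 mm of thermosteric rise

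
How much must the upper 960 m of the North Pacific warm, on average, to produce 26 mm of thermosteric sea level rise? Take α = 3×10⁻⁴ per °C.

about 0.0903 °C

ΔT = Δh/(αH) = 0.026 / (3×10⁻⁴ × 960) ≈ 0.09028 °C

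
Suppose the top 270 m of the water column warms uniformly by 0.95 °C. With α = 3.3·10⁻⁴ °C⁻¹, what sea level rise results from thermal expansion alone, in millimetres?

about 84.6 mm

Δh = αΔT·H = 3.3×10⁻⁴ × 0.95 × 270 = 0.084645 m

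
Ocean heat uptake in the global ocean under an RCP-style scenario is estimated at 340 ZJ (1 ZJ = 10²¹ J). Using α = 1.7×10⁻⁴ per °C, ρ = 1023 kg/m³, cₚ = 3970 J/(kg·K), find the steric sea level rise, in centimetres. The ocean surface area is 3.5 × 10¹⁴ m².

Per unit area: Q = 340×10²¹ / (3.5×10¹⁴) ≈ 9.714×10⁸ J/m²
Δh = αQ/(ρcₚ) = 1.7×10⁻⁴ × 9.714×10⁸ / (1023 × 3970) ≈ 0.040661 m

4.1 cm of thermosteric rise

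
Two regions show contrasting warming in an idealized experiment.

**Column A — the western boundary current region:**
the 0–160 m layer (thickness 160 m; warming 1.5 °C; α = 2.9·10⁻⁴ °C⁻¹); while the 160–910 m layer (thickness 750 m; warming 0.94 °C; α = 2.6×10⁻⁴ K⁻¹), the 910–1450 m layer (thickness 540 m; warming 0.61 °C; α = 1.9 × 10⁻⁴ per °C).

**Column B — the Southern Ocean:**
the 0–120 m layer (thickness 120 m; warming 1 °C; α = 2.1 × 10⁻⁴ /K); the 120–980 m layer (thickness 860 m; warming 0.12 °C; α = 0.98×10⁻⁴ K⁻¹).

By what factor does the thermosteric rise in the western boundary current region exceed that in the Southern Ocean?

A 0–160 m: 2.9×10⁻⁴ × 160 × 1.5 = 0.06960 m
A 0.94 × 2.6×10⁻⁴ × 750 = 0.18330 m
A Layer 3: 540 × 0.61 × 1.9×10⁻⁴ = 0.062586 m
A total: 0.315486 m
B 0–120 m: 120 × 2.1×10⁻⁴ × 1 = 0.02520 m
B Layer 2: 0.12 × 860 × 0.98×10⁻⁴ = 0.0101136 m
B total: 0.0353136 m
Ratio: 0.315486 / 0.0353136 ≈ 8.934

8.9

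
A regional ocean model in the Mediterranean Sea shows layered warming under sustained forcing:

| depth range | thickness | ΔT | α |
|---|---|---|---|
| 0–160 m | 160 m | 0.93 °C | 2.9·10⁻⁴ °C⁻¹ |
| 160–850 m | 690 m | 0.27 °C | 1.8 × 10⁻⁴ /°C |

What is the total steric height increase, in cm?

about 7.67 cm

Layer 1: 0.93 × 160 × 2.9×10⁻⁴ = 0.043152 m
Layer 2: 0.27 × 1.8×10⁻⁴ × 690 = 0.033534 m
Δh = 0.043152 + 0.033534 = 0.076686 m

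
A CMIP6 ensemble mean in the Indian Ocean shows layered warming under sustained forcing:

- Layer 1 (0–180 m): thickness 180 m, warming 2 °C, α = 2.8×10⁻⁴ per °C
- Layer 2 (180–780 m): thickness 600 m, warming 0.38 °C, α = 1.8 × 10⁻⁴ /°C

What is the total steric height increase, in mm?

Δh ≈ 142 mm

2 × 180 × 2.8×10⁻⁴ = 0.10080 m
180–780 m: 600 × 1.8×10⁻⁴ × 0.38 = 0.04104 m
Δh = 0.10080 + 0.04104 = 0.14184 m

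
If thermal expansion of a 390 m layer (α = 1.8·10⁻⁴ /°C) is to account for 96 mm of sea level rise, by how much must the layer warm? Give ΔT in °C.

ΔT ≈ 1.37 °C

ΔT = Δh/(αH) = 0.096 / (1.8×10⁻⁴ × 390) ≈ 1.368 °C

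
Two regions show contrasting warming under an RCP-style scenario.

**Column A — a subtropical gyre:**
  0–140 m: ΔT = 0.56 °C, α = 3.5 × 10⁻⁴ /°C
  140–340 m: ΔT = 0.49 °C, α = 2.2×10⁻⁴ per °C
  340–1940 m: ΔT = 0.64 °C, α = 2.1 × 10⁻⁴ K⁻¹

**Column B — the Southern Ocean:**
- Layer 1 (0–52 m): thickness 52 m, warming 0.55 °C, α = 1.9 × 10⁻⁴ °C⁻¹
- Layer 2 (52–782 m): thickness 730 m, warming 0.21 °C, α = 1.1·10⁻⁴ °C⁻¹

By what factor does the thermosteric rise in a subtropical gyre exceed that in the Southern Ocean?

A 0.56 × 3.5×10⁻⁴ × 140 = 0.02744 m
A 2.2×10⁻⁴ × 0.49 × 200 = 0.02156 m
A 340–1940 m: 0.64 × 1600 × 2.1×10⁻⁴ = 0.21504 m
A total: 0.26404 m
B 0–52 m: 52 × 1.9×10⁻⁴ × 0.55 = 0.005434 m
B 730 × 1.1×10⁻⁴ × 0.21 = 0.016863 m
B total: 0.022297 m
Ratio: 0.26404 / 0.022297 ≈ 11.84

a factor of 11.8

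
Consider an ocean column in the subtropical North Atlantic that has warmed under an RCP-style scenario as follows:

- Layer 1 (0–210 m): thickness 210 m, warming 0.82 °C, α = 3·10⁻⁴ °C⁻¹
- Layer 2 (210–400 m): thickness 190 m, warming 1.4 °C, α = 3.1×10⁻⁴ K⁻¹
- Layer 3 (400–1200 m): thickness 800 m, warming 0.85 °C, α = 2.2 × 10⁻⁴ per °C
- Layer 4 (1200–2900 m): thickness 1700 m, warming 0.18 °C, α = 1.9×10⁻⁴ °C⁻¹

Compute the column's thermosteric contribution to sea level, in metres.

Layer 1: 0.82 × 210 × 3×10⁻⁴ = 0.05166 m
210–400 m: 3.1×10⁻⁴ × 1.4 × 190 = 0.08246 m
2.2×10⁻⁴ × 800 × 0.85 = 0.14960 m
Layer 4: 0.18 × 1.9×10⁻⁴ × 1700 = 0.05814 m
Δh = 0.05166 + 0.08246 + 0.14960 + 0.05814 = 0.34186 m

about 0.342 m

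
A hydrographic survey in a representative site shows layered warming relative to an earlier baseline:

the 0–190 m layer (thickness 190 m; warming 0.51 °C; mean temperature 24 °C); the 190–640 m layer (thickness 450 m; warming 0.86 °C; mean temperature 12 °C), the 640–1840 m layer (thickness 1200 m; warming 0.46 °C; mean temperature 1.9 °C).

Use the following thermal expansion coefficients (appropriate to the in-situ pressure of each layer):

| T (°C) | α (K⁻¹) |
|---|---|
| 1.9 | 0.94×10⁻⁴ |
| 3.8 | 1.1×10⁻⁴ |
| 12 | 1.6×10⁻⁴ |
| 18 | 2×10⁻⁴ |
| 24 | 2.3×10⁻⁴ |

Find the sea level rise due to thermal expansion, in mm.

Δh ≈ 136 mm

Layer 1 at 24 °C → α = 2.3×10⁻⁴ K⁻¹
Layer 2 at 12 °C → α = 1.6×10⁻⁴ K⁻¹
Layer 3 at 1.9 °C → α = 0.94×10⁻⁴ K⁻¹
Layer 1: 2.3×10⁻⁴ × 190 × 0.51 = 0.022287 m
1.6×10⁻⁴ × 450 × 0.86 = 0.06192 m
Layer 3: 1200 × 0.46 × 0.94×10⁻⁴ = 0.051888 m
Δh = 0.022287 + 0.06192 + 0.051888 = 0.136095 m ≈ 136 mm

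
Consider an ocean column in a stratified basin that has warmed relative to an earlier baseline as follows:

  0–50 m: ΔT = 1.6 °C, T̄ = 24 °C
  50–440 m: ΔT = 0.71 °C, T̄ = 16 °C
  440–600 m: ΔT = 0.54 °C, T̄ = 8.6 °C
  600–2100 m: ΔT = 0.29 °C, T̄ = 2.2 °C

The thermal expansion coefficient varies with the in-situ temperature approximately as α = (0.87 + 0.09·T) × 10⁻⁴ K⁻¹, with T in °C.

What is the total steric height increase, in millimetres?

149 mm of thermosteric rise

Layer 1: α = (0.87 + 0.09×24)×10⁻⁴ = 3.03×10⁻⁴ K⁻¹
Layer 2: α = (0.87 + 0.09×16)×10⁻⁴ = 2.31×10⁻⁴ K⁻¹
Layer 3: α = (0.87 + 0.09×8.6)×10⁻⁴ = 1.644×10⁻⁴ K⁻¹
Layer 4: α = (0.87 + 0.09×2.2)×10⁻⁴ = 1.068×10⁻⁴ K⁻¹
0–50 m: 50 × 3.03×10⁻⁴ × 1.6 = 0.02424 m
Layer 2: 0.71 × 2.31×10⁻⁴ × 390 = 0.0639639 m
Layer 3: 1.644×10⁻⁴ × 0.54 × 160 = 0.01420416 m
600–2100 m: 1500 × 0.29 × 1.068×10⁻⁴ = 0.046458 m
Δh = 0.02424 + 0.0639639 + 0.01420416 + 0.046458 = 0.14886606 m ≈ 149 mm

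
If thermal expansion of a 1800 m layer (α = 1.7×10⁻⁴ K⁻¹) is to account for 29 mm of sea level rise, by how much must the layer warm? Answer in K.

ΔT = Δh/(αH) = 0.029 / (1.7×10⁻⁴ × 1800) ≈ 0.09477 K

ΔT ≈ 0.095 K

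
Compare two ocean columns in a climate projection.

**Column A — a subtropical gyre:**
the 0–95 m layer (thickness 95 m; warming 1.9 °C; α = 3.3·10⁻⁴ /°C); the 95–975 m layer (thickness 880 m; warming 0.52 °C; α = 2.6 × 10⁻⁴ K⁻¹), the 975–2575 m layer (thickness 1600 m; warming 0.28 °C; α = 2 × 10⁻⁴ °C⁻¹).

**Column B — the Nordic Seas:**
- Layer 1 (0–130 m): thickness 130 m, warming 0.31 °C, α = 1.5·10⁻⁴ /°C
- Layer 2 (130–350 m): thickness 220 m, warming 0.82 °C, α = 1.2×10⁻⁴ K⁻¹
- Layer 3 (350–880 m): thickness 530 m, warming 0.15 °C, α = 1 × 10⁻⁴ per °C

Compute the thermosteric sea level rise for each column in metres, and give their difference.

A: 0.268 m; B: 0.0356 m; difference 0.232 m

A 3.3×10⁻⁴ × 95 × 1.9 = 0.059565 m
A Layer 2: 880 × 0.52 × 2.6×10⁻⁴ = 0.118976 m
A Layer 3: 2×10⁻⁴ × 1600 × 0.28 = 0.08960 m
A total: 0.268141 m
B 0–130 m: 0.31 × 1.5×10⁻⁴ × 130 = 0.006045 m
B 130–350 m: 0.82 × 220 × 1.2×10⁻⁴ = 0.021648 m
B 350–880 m: 1×10⁻⁴ × 530 × 0.15 = 0.00795 m
B total: 0.035643 m
Difference: 0.268141 − 0.035643 = 0.232498 m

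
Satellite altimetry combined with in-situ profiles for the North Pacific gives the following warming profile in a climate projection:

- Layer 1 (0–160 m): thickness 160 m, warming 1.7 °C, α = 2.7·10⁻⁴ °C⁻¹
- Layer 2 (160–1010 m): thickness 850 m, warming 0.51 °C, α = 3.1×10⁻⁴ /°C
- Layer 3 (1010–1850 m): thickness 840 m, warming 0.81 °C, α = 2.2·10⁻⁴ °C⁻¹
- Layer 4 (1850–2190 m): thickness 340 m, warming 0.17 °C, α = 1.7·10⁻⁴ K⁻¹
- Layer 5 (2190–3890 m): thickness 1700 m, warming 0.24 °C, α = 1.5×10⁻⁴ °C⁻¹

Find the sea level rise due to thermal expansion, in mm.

0–160 m: 2.7×10⁻⁴ × 1.7 × 160 = 0.07344 m
3.1×10⁻⁴ × 850 × 0.51 = 0.134385 m
1010–1850 m: 0.81 × 2.2×10⁻⁴ × 840 = 0.149688 m
1850–2190 m: 340 × 1.7×10⁻⁴ × 0.17 = 0.009826 m
1.5×10⁻⁴ × 0.24 × 1700 = 0.06120 m
Δh = 0.07344 + 0.134385 + 0.149688 + 0.009826 + 0.06120 = 0.428539 m

about 429 mm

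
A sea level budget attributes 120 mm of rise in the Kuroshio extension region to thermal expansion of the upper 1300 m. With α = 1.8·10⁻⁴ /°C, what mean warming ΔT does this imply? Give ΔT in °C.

ΔT = Δh/(αH) = 0.12 / (1.8×10⁻⁴ × 1300) ≈ 0.5128 °C

ΔT ≈ 0.513 °C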